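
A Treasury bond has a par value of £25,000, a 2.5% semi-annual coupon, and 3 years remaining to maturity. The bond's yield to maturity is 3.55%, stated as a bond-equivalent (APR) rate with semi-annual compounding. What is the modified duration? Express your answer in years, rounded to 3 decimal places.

2.857 years

Periodic yield y = 0.01775. First find Macaulay duration:
  t   CF        PV=CF/(1+0.01775)^t    t·PV
  1       312.50       307.0499       307.0499
  2       312.50       301.6948       603.3896
  3       312.50       296.4331       889.2993
  4       312.50       291.2632     1,165.0527
  5       312.50       286.1834     1,430.9171
  6    25,312.50    22,776.5727   136,659.4362
  Σ                 24,259.1970   141,055.1447
P = 24,259.1970; Macaulay duration = 141,055.1447 / 24,259.1970 = 5.81450 half-year periods = 2.90725 years.
Modified duration = D_Mac / (1 + y) = 2.90725 / 1.01775 = 2.85655 years.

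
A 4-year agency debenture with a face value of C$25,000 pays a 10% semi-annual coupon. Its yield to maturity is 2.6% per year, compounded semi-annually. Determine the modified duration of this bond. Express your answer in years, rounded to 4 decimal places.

3.4290 years

Periodic yield y = 0.013. First find Macaulay duration:
  t   CF        PV=CF/(1+0.013)^t    t·PV
  1     1,250.00     1,233.9585     1,233.9585
  2     1,250.00     1,218.1229     2,436.2459
  3     1,250.00     1,202.4906     3,607.4717
  4     1,250.00     1,187.0588     4,748.2352
  5     1,250.00     1,171.8251     5,859.1254
  6     1,250.00     1,156.7868     6,940.7211
  7     1,250.00     1,141.9416     7,993.5912
  8    26,250.00    23,673.0244   189,384.1948
  Σ                 31,985.2087   222,203.5438
P = 31,985.2087; Macaulay duration = 222,203.5438 / 31,985.2087 = 6.94707 half-year periods = 3.47354 years.
Modified duration = D_Mac / (1 + y) = 3.47354 / 1.013 = 3.42896 years.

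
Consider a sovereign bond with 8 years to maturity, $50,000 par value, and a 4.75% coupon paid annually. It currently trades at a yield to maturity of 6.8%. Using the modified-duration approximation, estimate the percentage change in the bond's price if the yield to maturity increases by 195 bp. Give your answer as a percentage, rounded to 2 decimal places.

-12.32%

Periodic yield y = 0.068. Modified duration first:
  t   CF        PV=CF/(1+0.068)^t    t·PV
  1     2,375.00     2,223.7828     2,223.7828
  2     2,375.00     2,082.1936     4,164.3872
  3     2,375.00     1,949.6195     5,848.8584
  4     2,375.00     1,825.4864     7,301.9456
  5     2,375.00     1,709.2569     8,546.2847
  6     2,375.00     1,600.4278     9,602.5670
  7     2,375.00     1,498.5279    10,489.6956
  8    52,375.00    30,942.4013   247,539.2105
  Σ                 43,831.6963   295,716.7318
P = 43,831.6963; D_Mac = 6.74664 yrs; D_mod = 6.74664/(1+0.068) = 6.31708 yrs.
ΔP/P ≈ -D_mod · Δy = -6.31708 × (+0.0195) = -0.123183 = -12.3183%.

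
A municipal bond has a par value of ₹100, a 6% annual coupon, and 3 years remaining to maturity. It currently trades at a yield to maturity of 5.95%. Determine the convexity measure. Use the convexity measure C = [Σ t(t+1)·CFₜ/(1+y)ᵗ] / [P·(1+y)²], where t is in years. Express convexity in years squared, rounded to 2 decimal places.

9.90

With y = 0.0595:
  t   CF        PV=CF/(1+0.0595)^t    t·PV        t(t+1)·PV
  1         6.00         5.6630         5.6630          11.3261
  2         6.00         5.3450        10.6900          32.0701
  3       106.00        89.1257       267.3771       1,069.5085
  Σ                    100.1338       283.7302       1,112.9047
P = 100.1338.
Convexity = Σ t(t+1)·PV / [P·(1+y)²] = 1,112.9047 / (100.1338 × 1.122540) = 9.90092.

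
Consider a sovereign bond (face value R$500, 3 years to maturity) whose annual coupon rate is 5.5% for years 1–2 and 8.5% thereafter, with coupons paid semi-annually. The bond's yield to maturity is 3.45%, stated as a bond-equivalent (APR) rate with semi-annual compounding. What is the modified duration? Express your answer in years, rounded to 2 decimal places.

2.76 years

Periodic yield y = 0.01725. First find Macaulay duration:
  t   CF        PV=CF/(1+0.01725)^t    t·PV
  1        13.75        13.5168        13.5168
  2        13.75        13.2876        26.5752
  3        13.75        13.0623        39.1869
  4        13.75        12.8408        51.3632
  5        21.25        19.5083        97.5417
  6       521.25       470.4136     2,822.4817
  Σ                    542.6295     3,050.6655
P = 542.6295; Macaulay duration = 3,050.6655 / 542.6295 = 5.62200 half-year periods = 2.81100 years.
Modified duration = D_Mac / (1 + y) = 2.81100 / 1.01725 = 2.76333 years.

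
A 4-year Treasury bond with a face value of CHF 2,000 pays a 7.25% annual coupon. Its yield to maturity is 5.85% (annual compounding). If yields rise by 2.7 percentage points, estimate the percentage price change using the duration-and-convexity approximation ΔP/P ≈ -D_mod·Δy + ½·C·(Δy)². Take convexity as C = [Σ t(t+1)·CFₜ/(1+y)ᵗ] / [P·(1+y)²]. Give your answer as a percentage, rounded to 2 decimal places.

With y = 0.0585:
  t   CF        PV=CF/(1+0.0585)^t    t·PV        t(t+1)·PV
  1       145.00       136.9863       136.9863         273.9726
  2       145.00       129.4155       258.8310         776.4930
  3       145.00       122.2631       366.7893       1,467.1572
  4     2,145.00     1,708.6922     6,834.7690      34,173.8448
  Σ                  2,097.3571     7,597.3756      36,691.4676
P = 2,097.3571; D_Mac = 3.62236 yrs; D_mod = 3.42216 yrs; C = 15.61388.
Duration effect: -3.42216 × (+0.027) = -0.092398
Convexity effect: 0.5 × 15.61388 × (0.027)² = +0.0056913
ΔP/P ≈ -0.092398 + 0.0056913 = -0.086707 = -8.6707%.

-8.67%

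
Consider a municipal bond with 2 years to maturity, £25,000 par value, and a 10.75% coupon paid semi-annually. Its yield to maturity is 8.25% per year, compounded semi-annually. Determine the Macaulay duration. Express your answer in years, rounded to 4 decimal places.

1.8557 years

Periodic yield y = 0.04125. Discount each cash flow and weight by its period:
  t   CF        PV=CF/(1+0.04125)^t    t·PV
  1     1,343.75     1,290.5162     1,290.5162
  2     1,343.75     1,239.3913     2,478.7826
  3     1,343.75     1,190.2918     3,570.8753
  4    26,343.75    22,410.8092    89,643.2369
  Σ                 26,131.0085    96,983.4111
Price P = Σ PV = 26,131.0085.
Macaulay duration = Σ(t·PV) / P = 96,983.4111 / 26,131.0085 = 3.71143 half-year periods.
In years: 3.71143 / 2 = 1.85572 years.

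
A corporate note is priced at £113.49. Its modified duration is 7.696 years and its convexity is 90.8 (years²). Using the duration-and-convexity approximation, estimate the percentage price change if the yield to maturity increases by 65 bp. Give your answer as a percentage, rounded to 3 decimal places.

Duration effect: -D_mod·Δy = -7.696 × (+0.0065) = -0.050024
Convexity effect: ½·C·(Δy)² = 0.5 × 90.8 × (0.0065)² = +0.00191815
ΔP/P ≈ -0.050024 + 0.00191815 = -0.04810585
= -4.810585%.

-4.811%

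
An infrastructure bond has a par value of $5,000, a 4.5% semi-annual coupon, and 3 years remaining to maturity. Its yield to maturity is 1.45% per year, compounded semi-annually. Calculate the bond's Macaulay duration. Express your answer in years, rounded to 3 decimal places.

2.848 years

Periodic yield y = 0.00725. Discount each cash flow and weight by its period:
  t   CF        PV=CF/(1+0.00725)^t    t·PV
  1       112.50       111.6902       111.6902
  2       112.50       110.8863       221.7726
  3       112.50       110.0882       330.2645
  4       112.50       109.2958       437.1831
  5       112.50       108.5091       542.5455
  6     5,112.50     4,895.6421    29,373.8529
  Σ                  5,446.1118    31,017.3089
Price P = Σ PV = 5,446.1118.
Macaulay duration = Σ(t·PV) / P = 31,017.3089 / 5,446.1118 = 5.69531 half-year periods.
In years: 5.69531 / 2 = 2.84766 years.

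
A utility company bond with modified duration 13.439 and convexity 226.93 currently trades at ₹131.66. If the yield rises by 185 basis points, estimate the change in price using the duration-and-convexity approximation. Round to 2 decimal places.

-₹27.62

Duration effect: -D_mod·Δy = -13.439 × (+0.0185) = -0.2486215
Convexity effect: ½·C·(Δy)² = 0.5 × 226.93 × (0.0185)² = +0.03883339625
ΔP/P ≈ -0.2486215 + 0.03883339625 = -0.20978810375
ΔP ≈ 131.66 × (-0.20978810375) = -27.620701739725.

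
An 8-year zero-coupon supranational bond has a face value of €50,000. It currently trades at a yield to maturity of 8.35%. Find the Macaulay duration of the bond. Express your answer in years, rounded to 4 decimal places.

8.0000 years

A zero-coupon bond has a single cash flow at maturity, so its Macaulay duration equals its maturity: 8 years.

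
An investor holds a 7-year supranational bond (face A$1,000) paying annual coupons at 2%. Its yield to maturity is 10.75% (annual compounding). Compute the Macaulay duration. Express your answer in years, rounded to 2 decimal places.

6.45 years

Periodic yield y = 0.1075. Discount each cash flow and weight by its year:
  t   CF        PV=CF/(1+0.1075)^t    t·PV
  1        20.00        18.0587        18.0587
  2        20.00        16.3058        32.6116
  3        20.00        14.7231        44.1693
  4        20.00        13.2940        53.1759
  5        20.00        12.0036        60.0180
  6        20.00        10.8385        65.0308
  7     1,020.00       499.1074     3,493.7519
  Σ                    584.3310     3,766.8162
Price P = Σ PV = 584.3310.
Macaulay duration = Σ(t·PV) / P = 3,766.8162 / 584.3310 = 6.44637 years.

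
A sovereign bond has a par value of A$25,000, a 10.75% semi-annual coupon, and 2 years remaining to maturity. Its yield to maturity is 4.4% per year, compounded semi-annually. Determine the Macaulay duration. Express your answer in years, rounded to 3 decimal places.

1.861 years

Periodic yield y = 0.022. Discount each cash flow and weight by its period:
  t   CF        PV=CF/(1+0.022)^t    t·PV
  1     1,343.75     1,314.8239     1,314.8239
  2     1,343.75     1,286.5204     2,573.0409
  3     1,343.75     1,258.8262     3,776.4787
  4    26,343.75    24,147.6022    96,590.4089
  Σ                 28,007.7728   104,254.7523
Price P = Σ PV = 28,007.7728.
Macaulay duration = Σ(t·PV) / P = 104,254.7523 / 28,007.7728 = 3.72235 half-year periods.
In years: 3.72235 / 2 = 1.86118 years.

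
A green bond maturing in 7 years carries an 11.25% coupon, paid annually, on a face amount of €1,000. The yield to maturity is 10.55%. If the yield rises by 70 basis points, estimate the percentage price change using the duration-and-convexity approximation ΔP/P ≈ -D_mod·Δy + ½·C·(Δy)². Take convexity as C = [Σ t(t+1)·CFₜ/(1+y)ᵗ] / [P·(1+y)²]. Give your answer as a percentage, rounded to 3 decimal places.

-3.237%

With y = 0.1055:
  t   CF        PV=CF/(1+0.1055)^t    t·PV        t(t+1)·PV
  1       112.50       101.7639       101.7639         203.5278
  2       112.50        92.0524       184.1048         552.3143
  3       112.50        83.2676       249.8029         999.2117
  4       112.50        75.3213       301.2850       1,506.4251
  5       112.50        68.1332       340.6660       2,043.9960
  6       112.50        61.6311       369.7867       2,588.5069
  7     1,112.50       551.3010     3,859.1071      30,872.8568
  Σ                  1,033.4705     5,406.5164      38,766.8386
P = 1,033.4705; D_Mac = 5.23142 yrs; D_mod = 4.73217 yrs; C = 30.69339.
Duration effect: -4.73217 × (+0.007) = -0.033125
Convexity effect: 0.5 × 30.69339 × (0.007)² = +0.0007520
ΔP/P ≈ -0.033125 + 0.0007520 = -0.032373 = -3.2373%.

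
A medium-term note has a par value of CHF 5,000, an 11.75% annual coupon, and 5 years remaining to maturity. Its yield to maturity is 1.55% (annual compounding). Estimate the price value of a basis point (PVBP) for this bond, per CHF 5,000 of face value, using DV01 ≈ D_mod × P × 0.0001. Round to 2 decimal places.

CHF 3.10

Periodic yield y = 0.0155.
  t   CF        PV=CF/(1+0.0155)^t    t·PV
  1       587.50       578.5327       578.5327
  2       587.50       569.7024     1,139.4047
  3       587.50       561.0068     1,683.0203
  4       587.50       552.4439     2,209.7755
  5     5,587.50     5,173.8984    25,869.4921
  Σ                  7,435.5841    31,480.2253
P = 7,435.5841; D_Mac = 4.23373 yrs; D_mod = 4.16910 yrs.
DV01 ≈ 4.16910 × 7,435.5841 × 0.0001 = 3.099973.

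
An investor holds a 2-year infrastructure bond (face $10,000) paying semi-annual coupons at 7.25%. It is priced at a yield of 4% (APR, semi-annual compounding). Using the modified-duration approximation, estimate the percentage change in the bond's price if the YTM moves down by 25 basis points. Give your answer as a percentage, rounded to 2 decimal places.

+0.47%

Periodic yield y = 0.02. Modified duration first:
  t   CF        PV=CF/(1+0.02)^t    t·PV
  1       362.50       355.3922       355.3922
  2       362.50       348.4237       696.8474
  3       362.50       341.5918     1,024.7755
  4    10,362.50     9,573.3482    38,293.3929
  Σ                 10,618.7559    40,370.4080
P = 10,618.7559; D_Mac = 3.80180 half-year periods = 1.90090 yrs; D_mod = 1.90090/(1+0.02) = 1.86363 yrs.
ΔP/P ≈ -D_mod · Δy = -1.86363 × (-0.0025) = +0.004659 = +0.4659%.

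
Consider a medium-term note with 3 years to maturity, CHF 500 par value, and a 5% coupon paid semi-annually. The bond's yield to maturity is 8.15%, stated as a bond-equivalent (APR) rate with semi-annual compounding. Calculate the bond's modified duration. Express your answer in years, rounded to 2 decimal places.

Periodic yield y = 0.04075. First find Macaulay duration:
  t   CF        PV=CF/(1+0.04075)^t    t·PV
  1        12.50        12.0106        12.0106
  2        12.50        11.5403        23.0806
  3        12.50        11.0884        33.2653
  4        12.50        10.6543        42.6171
  5        12.50        10.2371        51.1856
  6       512.50       403.2880     2,419.7283
  Σ                    458.8188     2,581.8876
P = 458.8188; Macaulay duration = 2,581.8876 / 458.8188 = 5.62725 half-year periods = 2.81362 years.
Modified duration = D_Mac / (1 + y) = 2.81362 / 1.04075 = 2.70346 years.

2.70 years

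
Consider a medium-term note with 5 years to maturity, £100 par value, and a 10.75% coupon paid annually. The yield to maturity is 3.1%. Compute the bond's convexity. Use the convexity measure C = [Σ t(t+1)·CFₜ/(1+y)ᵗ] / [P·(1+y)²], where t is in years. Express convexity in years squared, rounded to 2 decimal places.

22.60

With y = 0.031:
  t   CF        PV=CF/(1+0.031)^t    t·PV        t(t+1)·PV
  1        10.75        10.4268        10.4268          20.8535
  2        10.75        10.1133        20.2265          60.6796
  3        10.75         9.8092        29.4275         117.7101
  4        10.75         9.5142        38.0569         190.2847
  5       110.75        95.0715       475.3576       2,852.1454
  Σ                    134.9350       573.4953       3,241.6733
P = 134.9350.
Convexity = Σ t(t+1)·PV / [P·(1+y)²] = 3,241.6733 / (134.9350 × 1.062961) = 22.60099.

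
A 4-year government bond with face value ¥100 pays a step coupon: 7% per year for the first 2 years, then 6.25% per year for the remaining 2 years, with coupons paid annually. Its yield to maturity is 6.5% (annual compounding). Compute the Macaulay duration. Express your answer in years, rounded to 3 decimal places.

Periodic yield y = 0.065. Discount each cash flow and weight by its year:
  t   CF        PV=CF/(1+0.065)^t    t·PV
  1         7.00         6.5728         6.5728
  2         7.00         6.1716        12.3432
  3         6.25         5.1741        15.5222
  4       106.25        82.5906       330.3623
  Σ                    100.5090       364.8005
Price P = Σ PV = 100.5090.
Macaulay duration = Σ(t·PV) / P = 364.8005 / 100.5090 = 3.62953 years.

3.630 years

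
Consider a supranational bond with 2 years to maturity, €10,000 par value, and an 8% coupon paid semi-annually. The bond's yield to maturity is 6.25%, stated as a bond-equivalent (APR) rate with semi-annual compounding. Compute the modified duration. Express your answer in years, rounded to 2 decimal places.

1.83 years

Periodic yield y = 0.03125. First find Macaulay duration:
  t   CF        PV=CF/(1+0.03125)^t    t·PV
  1       400.00       387.8788       387.8788
  2       400.00       376.1249       752.2498
  3       400.00       364.7272     1,094.1815
  4    10,400.00     9,195.5454    36,782.1816
  Σ                 10,324.2762    39,016.4917
P = 10,324.2762; Macaulay duration = 39,016.4917 / 10,324.2762 = 3.77910 half-year periods = 1.88955 years.
Modified duration = D_Mac / (1 + y) = 1.88955 / 1.03125 = 1.83229 years.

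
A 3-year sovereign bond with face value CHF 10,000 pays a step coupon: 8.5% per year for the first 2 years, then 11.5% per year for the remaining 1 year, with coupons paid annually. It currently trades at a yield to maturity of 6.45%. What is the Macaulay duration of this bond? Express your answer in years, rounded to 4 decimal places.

2.7825 years

Periodic yield y = 0.0645. Discount each cash flow and weight by its year:
  t   CF        PV=CF/(1+0.0645)^t    t·PV
  1       850.00       798.4969       798.4969
  2       850.00       750.1146     1,500.2291
  3    11,150.00     9,243.5303    27,730.5910
  Σ                 10,792.1418    30,029.3170
Price P = Σ PV = 10,792.1418.
Macaulay duration = Σ(t·PV) / P = 30,029.3170 / 10,792.1418 = 2.78252 years.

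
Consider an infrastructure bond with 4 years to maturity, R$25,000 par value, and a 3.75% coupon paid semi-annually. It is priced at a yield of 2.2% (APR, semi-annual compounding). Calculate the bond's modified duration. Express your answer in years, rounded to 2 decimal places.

3.72 years

Periodic yield y = 0.011. First find Macaulay duration:
  t   CF        PV=CF/(1+0.011)^t    t·PV
  1       468.75       463.6499       463.6499
  2       468.75       458.6052       917.2104
  3       468.75       453.6154     1,360.8463
  4       468.75       448.6799     1,794.7198
  5       468.75       443.7982     2,218.9908
  6       468.75       438.9695     2,633.8170
  7       468.75       434.1934     3,039.3536
  8    25,468.75    23,334.4939   186,675.9511
  Σ                 26,476.0053   199,104.5388
P = 26,476.0053; Macaulay duration = 199,104.5388 / 26,476.0053 = 7.52019 half-year periods = 3.76009 years.
Modified duration = D_Mac / (1 + y) = 3.76009 / 1.011 = 3.71918 years.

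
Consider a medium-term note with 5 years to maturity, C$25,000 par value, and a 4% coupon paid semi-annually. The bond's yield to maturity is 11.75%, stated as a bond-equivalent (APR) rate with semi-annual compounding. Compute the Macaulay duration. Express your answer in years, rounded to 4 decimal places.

Periodic yield y = 0.05875. Discount each cash flow and weight by its period:
  t   CF        PV=CF/(1+0.05875)^t    t·PV
  1       500.00       472.2550       472.2550
  2       500.00       446.0496       892.0992
  3       500.00       421.2983     1,263.8950
  4       500.00       397.9205     1,591.6820
  5       500.00       375.8399     1,879.1995
  6       500.00       354.9846     2,129.9074
  7       500.00       335.2865     2,347.0054
  8       500.00       316.6814     2,533.4516
  9       500.00       299.1088     2,691.9792
  10   25,500.00    14,408.0746   144,080.7455
  Σ                 17,827.4992   159,882.2197
Price P = Σ PV = 17,827.4992.
Macaulay duration = Σ(t·PV) / P = 159,882.2197 / 17,827.4992 = 8.96829 half-year periods.
In years: 8.96829 / 2 = 4.48415 years.

4.4841 years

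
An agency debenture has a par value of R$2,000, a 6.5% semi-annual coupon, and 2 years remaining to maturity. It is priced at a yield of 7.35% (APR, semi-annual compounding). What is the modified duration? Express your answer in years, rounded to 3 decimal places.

Periodic yield y = 0.03675. First find Macaulay duration:
  t   CF        PV=CF/(1+0.03675)^t    t·PV
  1        65.00        62.6959        62.6959
  2        65.00        60.4735       120.9470
  3        65.00        58.3299       174.9897
  4     2,065.00     1,787.4088     7,149.6350
  Σ                  1,968.9081     7,508.2677
P = 1,968.9081; Macaulay duration = 7,508.2677 / 1,968.9081 = 3.81342 half-year periods = 1.90671 years.
Modified duration = D_Mac / (1 + y) = 1.90671 / 1.03675 = 1.83912 years.

1.839 years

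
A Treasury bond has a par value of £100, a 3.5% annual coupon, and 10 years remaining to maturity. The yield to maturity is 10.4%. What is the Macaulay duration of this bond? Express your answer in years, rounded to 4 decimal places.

Periodic yield y = 0.104. Discount each cash flow and weight by its year:
  t   CF        PV=CF/(1+0.104)^t    t·PV
  1         3.50         3.1703         3.1703
  2         3.50         2.8716         5.7433
  3         3.50         2.6011         7.8034
  4         3.50         2.3561         9.4244
  5         3.50         2.1341        10.6707
  6         3.50         1.9331        11.5986
  7         3.50         1.7510        12.2570
  8         3.50         1.5860        12.6884
  9         3.50         1.4366        12.9297
  10      103.50        38.4813       384.8129
  Σ                     58.3213       471.0985
Price P = Σ PV = 58.3213.
Macaulay duration = Σ(t·PV) / P = 471.0985 / 58.3213 = 8.07763 years.

8.0776 years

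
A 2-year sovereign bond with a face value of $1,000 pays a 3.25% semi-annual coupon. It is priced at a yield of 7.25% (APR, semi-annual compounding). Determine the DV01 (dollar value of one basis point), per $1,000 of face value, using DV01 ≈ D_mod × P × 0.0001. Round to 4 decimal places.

$0.1744

Periodic yield y = 0.03625.
  t   CF        PV=CF/(1+0.03625)^t    t·PV
  1        16.25        15.6815        15.6815
  2        16.25        15.1330        30.2659
  3        16.25        14.6036        43.8108
  4     1,016.25       881.3378     3,525.3511
  Σ                    926.7559     3,615.1094
P = 926.7559; D_Mac = 3.90082 half-year periods = 1.95041 yrs; D_mod = 1.88218 yrs.
DV01 ≈ 1.88218 × 926.7559 × 0.0001 = 0.174432.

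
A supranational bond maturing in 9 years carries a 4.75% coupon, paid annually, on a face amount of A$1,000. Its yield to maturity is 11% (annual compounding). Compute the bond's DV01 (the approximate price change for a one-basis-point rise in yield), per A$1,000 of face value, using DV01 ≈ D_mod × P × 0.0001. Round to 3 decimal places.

A$0.419

Periodic yield y = 0.11.
  t   CF        PV=CF/(1+0.11)^t    t·PV
  1        47.50        42.7928        42.7928
  2        47.50        38.5521        77.1041
  3        47.50        34.7316       104.1948
  4        47.50        31.2897       125.1589
  5        47.50        28.1889       140.9447
  6        47.50        25.3954       152.3726
  7        47.50        22.8788       160.1514
  8        47.50        20.6115       164.8921
  9     1,047.50       409.4937     3,685.4433
  Σ                    653.9345     4,653.0547
P = 653.9345; D_Mac = 7.11547 yrs; D_mod = 6.41034 yrs.
DV01 ≈ 6.41034 × 653.9345 × 0.0001 = 0.419194.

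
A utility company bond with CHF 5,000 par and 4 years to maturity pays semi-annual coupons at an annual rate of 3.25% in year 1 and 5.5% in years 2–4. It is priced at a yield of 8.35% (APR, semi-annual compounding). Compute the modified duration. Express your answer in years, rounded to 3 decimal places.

3.544 years

Periodic yield y = 0.04175. First find Macaulay duration:
  t   CF        PV=CF/(1+0.04175)^t    t·PV
  1        81.25        77.9938        77.9938
  2        81.25        74.8680       149.7360
  3       137.50       121.6220       364.8660
  4       137.50       116.7478       466.9912
  5       137.50       112.0689       560.3446
  6       137.50       107.5775       645.4653
  7       137.50       103.2662       722.8633
  8     5,137.50     3,703.7679    29,630.1431
  Σ                  4,417.9121    32,618.4032
P = 4,417.9121; Macaulay duration = 32,618.4032 / 4,417.9121 = 7.38322 half-year periods = 3.69161 years.
Modified duration = D_Mac / (1 + y) = 3.69161 / 1.04175 = 3.54366 years.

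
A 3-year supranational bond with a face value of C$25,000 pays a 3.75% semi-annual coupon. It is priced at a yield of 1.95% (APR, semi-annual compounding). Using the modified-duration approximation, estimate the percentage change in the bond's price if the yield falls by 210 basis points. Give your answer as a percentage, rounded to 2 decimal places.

Periodic yield y = 0.00975. Modified duration first:
  t   CF        PV=CF/(1+0.00975)^t    t·PV
  1       468.75       464.2238       464.2238
  2       468.75       459.7413       919.4827
  3       468.75       455.3021     1,365.9064
  4       468.75       450.9058     1,803.6232
  5       468.75       446.5519     2,232.7597
  6    25,468.75    24,028.3782   144,170.2693
  Σ                 26,305.1033   150,956.2652
P = 26,305.1033; D_Mac = 5.73867 half-year periods = 2.86933 yrs; D_mod = 2.86933/(1+0.00975) = 2.84163 yrs.
ΔP/P ≈ -D_mod · Δy = -2.84163 × (-0.021) = +0.059674 = +5.9674%.

+5.97%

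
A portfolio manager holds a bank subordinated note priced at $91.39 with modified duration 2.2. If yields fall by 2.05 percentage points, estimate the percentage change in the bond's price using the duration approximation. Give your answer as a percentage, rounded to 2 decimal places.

+4.51%

Duration approximation: ΔP/P ≈ -D_mod · Δy = -2.2 × (-0.0205) = +0.045100.
As a percentage: +4.5100%.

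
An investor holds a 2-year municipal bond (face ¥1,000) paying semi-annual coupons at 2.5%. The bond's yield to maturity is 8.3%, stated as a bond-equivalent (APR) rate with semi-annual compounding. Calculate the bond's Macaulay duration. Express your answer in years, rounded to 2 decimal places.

Periodic yield y = 0.0415. Discount each cash flow and weight by its period:
  t   CF        PV=CF/(1+0.0415)^t    t·PV
  1        12.50        12.0019        12.0019
  2        12.50        11.5237        23.0474
  3        12.50        11.0645        33.1935
  4     1,012.50       860.5140     3,442.0560
  Σ                    895.1041     3,510.2988
Price P = Σ PV = 895.1041.
Macaulay duration = Σ(t·PV) / P = 3,510.2988 / 895.1041 = 3.92167 half-year periods.
In years: 3.92167 / 2 = 1.96083 years.

1.96 years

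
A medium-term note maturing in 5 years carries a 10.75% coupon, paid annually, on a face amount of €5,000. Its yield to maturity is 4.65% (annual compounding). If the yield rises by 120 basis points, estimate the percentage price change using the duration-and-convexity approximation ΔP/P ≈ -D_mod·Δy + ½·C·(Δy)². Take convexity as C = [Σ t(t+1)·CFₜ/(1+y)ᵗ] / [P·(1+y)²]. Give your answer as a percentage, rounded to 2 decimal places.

With y = 0.0465:
  t   CF        PV=CF/(1+0.0465)^t    t·PV        t(t+1)·PV
  1       537.50       513.6168       513.6168       1,027.2336
  2       537.50       490.7949       981.5897       2,944.7691
  3       537.50       468.9870     1,406.9609       5,627.8436
  4       537.50       448.1481     1,792.5923       8,962.9616
  5     5,537.50     4,411.8179    22,059.0894     132,354.5362
  Σ                  6,333.3646    26,753.8491     150,917.3441
P = 6,333.3646; D_Mac = 4.22427 yrs; D_mod = 4.03657 yrs; C = 21.75836.
Duration effect: -4.03657 × (+0.012) = -0.048439
Convexity effect: 0.5 × 21.75836 × (0.012)² = +0.0015666
ΔP/P ≈ -0.048439 + 0.0015666 = -0.046872 = -4.6872%.

-4.69%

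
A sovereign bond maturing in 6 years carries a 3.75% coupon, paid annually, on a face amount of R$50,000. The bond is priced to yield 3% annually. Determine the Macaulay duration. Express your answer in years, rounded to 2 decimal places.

5.50 years

Periodic yield y = 0.03. Discount each cash flow and weight by its year:
  t   CF        PV=CF/(1+0.03)^t    t·PV
  1     1,875.00     1,820.3883     1,820.3883
  2     1,875.00     1,767.3673     3,534.7347
  3     1,875.00     1,715.8906     5,147.6718
  4     1,875.00     1,665.9132     6,663.6529
  5     1,875.00     1,617.3915     8,086.9574
  6    51,875.00    43,444.4958   260,666.9749
  Σ                 52,031.4468   285,920.3799
Price P = Σ PV = 52,031.4468.
Macaulay duration = Σ(t·PV) / P = 285,920.3799 / 52,031.4468 = 5.49515 years.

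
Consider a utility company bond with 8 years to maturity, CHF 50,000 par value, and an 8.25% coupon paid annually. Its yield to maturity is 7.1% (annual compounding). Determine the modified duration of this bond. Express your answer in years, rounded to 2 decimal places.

Periodic yield y = 0.071. First find Macaulay duration:
  t   CF        PV=CF/(1+0.071)^t    t·PV
  1     4,125.00     3,851.5406     3,851.5406
  2     4,125.00     3,596.2097     7,192.4195
  3     4,125.00     3,357.8055    10,073.4166
  4     4,125.00     3,135.2059    12,540.8237
  5     4,125.00     2,927.3631    14,636.8157
  6     4,125.00     2,733.2989    16,399.7934
  7     4,125.00     2,552.0998    17,864.6987
  8    54,125.00    31,266.7069   250,133.6553
  Σ                 53,420.2306   332,693.1635
P = 53,420.2306; Macaulay duration = 332,693.1635 / 53,420.2306 = 6.22785 years.
Modified duration = D_Mac / (1 + y) = 6.22785 / 1.071 = 5.81499 years.

5.81 years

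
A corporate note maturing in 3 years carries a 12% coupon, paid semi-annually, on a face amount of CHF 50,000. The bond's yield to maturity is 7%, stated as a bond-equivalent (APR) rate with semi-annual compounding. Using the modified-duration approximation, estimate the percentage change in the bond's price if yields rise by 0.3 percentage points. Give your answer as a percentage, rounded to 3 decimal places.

Periodic yield y = 0.035. Modified duration first:
  t   CF        PV=CF/(1+0.035)^t    t·PV
  1     3,000.00     2,898.5507     2,898.5507
  2     3,000.00     2,800.5321     5,601.0642
  3     3,000.00     2,705.8281     8,117.4844
  4     3,000.00     2,614.3267    10,457.3067
  5     3,000.00     2,525.9195    12,629.5975
  6    53,000.00    43,115.5341   258,693.2049
  Σ                 56,660.6913   298,397.2084
P = 56,660.6913; D_Mac = 5.26639 half-year periods = 2.63319 yrs; D_mod = 2.63319/(1+0.035) = 2.54415 yrs.
ΔP/P ≈ -D_mod · Δy = -2.54415 × (+0.003) = -0.007632 = -0.7632%.

-0.763%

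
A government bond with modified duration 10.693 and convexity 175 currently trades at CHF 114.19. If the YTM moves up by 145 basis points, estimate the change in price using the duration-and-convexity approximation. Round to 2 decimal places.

-CHF 15.60

Duration effect: -D_mod·Δy = -10.693 × (+0.0145) = -0.1550485
Convexity effect: ½·C·(Δy)² = 0.5 × 175 × (0.0145)² = +0.018396875
ΔP/P ≈ -0.1550485 + 0.018396875 = -0.136651625
ΔP ≈ 114.19 × (-0.136651625) = -15.60424905875.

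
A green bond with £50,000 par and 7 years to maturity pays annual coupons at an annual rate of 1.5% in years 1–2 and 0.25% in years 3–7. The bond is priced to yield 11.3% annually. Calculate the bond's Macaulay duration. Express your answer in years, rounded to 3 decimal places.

Periodic yield y = 0.113. Discount each cash flow and weight by its year:
  t   CF        PV=CF/(1+0.113)^t    t·PV
  1       750.00       673.8544       673.8544
  2       750.00       605.4398     1,210.8795
  3       125.00        90.6618       271.9855
  4       125.00        81.4572       325.8287
  5       125.00        73.1870       365.9352
  6       125.00        65.7566       394.5393
  7    50,125.00    23,691.2642   165,838.8492
  Σ                 25,281.6210   169,081.8719
Price P = Σ PV = 25,281.6210.
Macaulay duration = Σ(t·PV) / P = 169,081.8719 / 25,281.6210 = 6.68794 years.

6.688 years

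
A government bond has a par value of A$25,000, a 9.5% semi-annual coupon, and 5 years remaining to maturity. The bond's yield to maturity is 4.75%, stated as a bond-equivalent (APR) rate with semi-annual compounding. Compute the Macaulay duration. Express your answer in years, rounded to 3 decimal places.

Periodic yield y = 0.02375. Discount each cash flow and weight by its period:
  t   CF        PV=CF/(1+0.02375)^t    t·PV
  1     1,187.50     1,159.9512     1,159.9512
  2     1,187.50     1,133.0414     2,266.0829
  3     1,187.50     1,106.7560     3,320.2679
  4     1,187.50     1,081.0803     4,324.3213
  5     1,187.50     1,056.0003     5,280.0015
  6     1,187.50     1,031.5021     6,189.0128
  7     1,187.50     1,007.5723     7,053.0060
  8     1,187.50       984.1976     7,873.5808
  9     1,187.50       961.3652     8,652.2866
  10   26,187.50    20,708.7980   207,087.9804
  Σ                 30,230.2644   253,206.4912
Price P = Σ PV = 30,230.2644.
Macaulay duration = Σ(t·PV) / P = 253,206.4912 / 30,230.2644 = 8.37593 half-year periods.
In years: 8.37593 / 2 = 4.18796 years.

4.188 years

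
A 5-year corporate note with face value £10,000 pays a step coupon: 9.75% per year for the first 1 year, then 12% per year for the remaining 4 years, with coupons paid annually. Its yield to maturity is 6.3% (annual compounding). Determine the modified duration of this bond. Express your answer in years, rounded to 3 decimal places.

Periodic yield y = 0.063. First find Macaulay duration:
  t   CF        PV=CF/(1+0.063)^t    t·PV
  1       975.00       917.2154       917.2154
  2     1,200.00     1,061.9760     2,123.9521
  3     1,200.00       999.0367     2,997.1102
  4     1,200.00       939.8276     3,759.3103
  5    11,200.00     8,251.8571    41,259.2856
  Σ                 12,169.9129    51,056.8737
P = 12,169.9129; Macaulay duration = 51,056.8737 / 12,169.9129 = 4.19534 years.
Modified duration = D_Mac / (1 + y) = 4.19534 / 1.063 = 3.94669 years.

3.947 years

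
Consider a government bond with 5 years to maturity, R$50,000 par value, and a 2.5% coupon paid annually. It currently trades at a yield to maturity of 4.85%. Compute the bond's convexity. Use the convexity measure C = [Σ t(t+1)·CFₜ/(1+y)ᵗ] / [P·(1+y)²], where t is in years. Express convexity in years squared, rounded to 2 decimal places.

25.45

With y = 0.0485:
  t   CF        PV=CF/(1+0.0485)^t    t·PV        t(t+1)·PV
  1     1,250.00     1,192.1793     1,192.1793       2,384.3586
  2     1,250.00     1,137.0332     2,274.0664       6,822.1992
  3     1,250.00     1,084.4380     3,253.3139      13,013.2554
  4     1,250.00     1,034.2756     4,137.1023      20,685.5117
  5    51,250.00    40,443.7759   202,218.8797   1,213,313.2782
  Σ                 44,891.7020   213,075.5416   1,256,218.6032
P = 44,891.7020.
Convexity = Σ t(t+1)·PV / [P·(1+y)²] = 1,256,218.6032 / (44,891.7020 × 1.099352) = 25.45437.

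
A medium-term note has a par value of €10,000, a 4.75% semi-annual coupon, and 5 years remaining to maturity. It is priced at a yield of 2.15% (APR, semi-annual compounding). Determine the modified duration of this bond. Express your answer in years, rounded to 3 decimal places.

4.494 years

Periodic yield y = 0.01075. First find Macaulay duration:
  t   CF        PV=CF/(1+0.01075)^t    t·PV
  1       237.50       234.9740       234.9740
  2       237.50       232.4749       464.9498
  3       237.50       230.0024       690.0072
  4       237.50       227.5562       910.2247
  5       237.50       225.1360     1,125.6798
  6       237.50       222.7415     1,336.4489
  7       237.50       220.3725     1,542.6074
  8       237.50       218.0287     1,744.2294
  9       237.50       215.7098     1,941.3881
  10   10,237.50     9,199.3346    91,993.3459
  Σ                 11,226.3305   101,983.8552
P = 11,226.3305; Macaulay duration = 101,983.8552 / 11,226.3305 = 9.08434 half-year periods = 4.54217 years.
Modified duration = D_Mac / (1 + y) = 4.54217 / 1.01075 = 4.49386 years.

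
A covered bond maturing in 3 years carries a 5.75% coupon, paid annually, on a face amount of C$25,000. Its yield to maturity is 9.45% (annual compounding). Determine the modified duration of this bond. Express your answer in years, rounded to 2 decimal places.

2.59 years

Periodic yield y = 0.0945. First find Macaulay duration:
  t   CF        PV=CF/(1+0.0945)^t    t·PV
  1     1,437.50     1,313.3851     1,313.3851
  2     1,437.50     1,199.9864     2,399.9728
  3    26,437.50    20,163.8328    60,491.4983
  Σ                 22,677.2043    64,204.8562
P = 22,677.2043; Macaulay duration = 64,204.8562 / 22,677.2043 = 2.83125 years.
Modified duration = D_Mac / (1 + y) = 2.83125 / 1.0945 = 2.58680 years.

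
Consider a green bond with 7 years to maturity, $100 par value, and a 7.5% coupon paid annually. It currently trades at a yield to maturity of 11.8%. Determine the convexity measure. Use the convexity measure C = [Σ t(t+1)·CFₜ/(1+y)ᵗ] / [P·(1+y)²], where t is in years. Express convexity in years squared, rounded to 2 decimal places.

32.47

With y = 0.118:
  t   CF        PV=CF/(1+0.118)^t    t·PV        t(t+1)·PV
  1         7.50         6.7084         6.7084          13.4168
  2         7.50         6.0004        12.0007          36.0022
  3         7.50         5.3671        16.1012          64.4046
  4         7.50         4.8006        19.2023          96.0117
  5         7.50         4.2939        21.4695         128.8171
  6         7.50         3.8407        23.0442         161.3094
  7       107.50        49.2398       344.6783       2,757.4260
  Σ                     80.2508       443.2046       3,257.3878
P = 80.2508.
Convexity = Σ t(t+1)·PV / [P·(1+y)²] = 3,257.3878 / (80.2508 × 1.249924) = 32.47407.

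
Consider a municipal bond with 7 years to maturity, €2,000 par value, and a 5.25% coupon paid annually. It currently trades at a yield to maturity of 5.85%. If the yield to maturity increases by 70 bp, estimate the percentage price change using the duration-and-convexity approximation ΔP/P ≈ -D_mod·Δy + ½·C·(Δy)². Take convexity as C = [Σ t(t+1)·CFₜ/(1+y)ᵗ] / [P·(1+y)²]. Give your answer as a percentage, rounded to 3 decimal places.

With y = 0.0585:
  t   CF        PV=CF/(1+0.0585)^t    t·PV        t(t+1)·PV
  1       105.00        99.1970        99.1970         198.3940
  2       105.00        93.7147       187.4293         562.2880
  3       105.00        88.5354       265.6061       1,062.4242
  4       105.00        83.6423       334.5691       1,672.8455
  5       105.00        79.0196       395.0981       2,370.5889
  6       105.00        74.6525       447.9148       3,135.4033
  7     2,105.00     1,413.8914     9,897.2400      79,177.9204
  Σ                  1,932.6528    11,627.0544      88,179.8643
P = 1,932.6528; D_Mac = 6.01611 yrs; D_mod = 5.68362 yrs; C = 40.72245.
Duration effect: -5.68362 × (+0.007) = -0.039785
Convexity effect: 0.5 × 40.72245 × (0.007)² = +0.0009977
ΔP/P ≈ -0.039785 + 0.0009977 = -0.038788 = -3.8788%.

-3.879%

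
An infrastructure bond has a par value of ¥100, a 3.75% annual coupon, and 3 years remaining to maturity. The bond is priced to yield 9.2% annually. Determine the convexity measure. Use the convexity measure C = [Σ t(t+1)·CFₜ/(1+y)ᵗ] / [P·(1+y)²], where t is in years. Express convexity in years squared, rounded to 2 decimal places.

9.55

With y = 0.092:
  t   CF        PV=CF/(1+0.092)^t    t·PV        t(t+1)·PV
  1         3.75         3.4341         3.4341           6.8681
  2         3.75         3.1447         6.2895          18.8685
  3       103.75        79.6747       239.0240         956.0959
  Σ                     86.2535       248.7475         981.8325
P = 86.2535.
Convexity = Σ t(t+1)·PV / [P·(1+y)²] = 981.8325 / (86.2535 × 1.192464) = 9.54587.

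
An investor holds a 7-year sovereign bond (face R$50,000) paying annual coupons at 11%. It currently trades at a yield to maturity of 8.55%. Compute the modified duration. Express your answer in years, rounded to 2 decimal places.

Periodic yield y = 0.0855. First find Macaulay duration:
  t   CF        PV=CF/(1+0.0855)^t    t·PV
  1     5,500.00     5,066.7895     5,066.7895
  2     5,500.00     4,667.7011     9,335.4021
  3     5,500.00     4,300.0470    12,900.1411
  4     5,500.00     3,961.3515    15,845.4059
  5     5,500.00     3,649.3335    18,246.6674
  6     5,500.00     3,361.8917    20,171.3504
  7    55,500.00    31,252.4586   218,767.2102
  Σ                 56,259.5729   300,332.9666
P = 56,259.5729; Macaulay duration = 300,332.9666 / 56,259.5729 = 5.33834 years.
Modified duration = D_Mac / (1 + y) = 5.33834 / 1.0855 = 4.91787 years.

4.92 years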